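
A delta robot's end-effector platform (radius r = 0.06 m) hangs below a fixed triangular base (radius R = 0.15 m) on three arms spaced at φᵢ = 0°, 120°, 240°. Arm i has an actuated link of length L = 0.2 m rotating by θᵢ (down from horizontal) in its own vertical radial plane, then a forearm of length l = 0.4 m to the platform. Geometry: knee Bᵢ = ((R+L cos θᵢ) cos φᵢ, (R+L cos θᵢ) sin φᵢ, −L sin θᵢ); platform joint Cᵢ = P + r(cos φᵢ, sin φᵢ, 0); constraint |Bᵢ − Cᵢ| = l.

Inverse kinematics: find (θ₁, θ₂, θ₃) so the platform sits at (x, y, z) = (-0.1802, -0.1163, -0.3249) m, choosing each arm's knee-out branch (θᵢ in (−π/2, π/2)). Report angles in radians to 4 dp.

rotate P by −φ1: (-0.1802, -0.1163, -0.3249)
  A=0.2702, B=-0.3249, C=(l²−L²−A²−y'²−z²)/(2L)=-0.1802
  θ1 = atan2(B,A) + arccos(C/0.4226) = 1.1344
arm 2 (φ=120.0°): x'=-0.0106, y'=0.2142
  A cos θ + B sin θ = C:  0.1006·cos θ + -0.3249·sin θ = -0.1039
  γ=atan2(-0.3249,0.1006)=-1.2705;  ψ=arccos(-0.3055)=1.8813;  θ2=γ+ψ≈0.6108
rotate P by −φ3: (0.1908, -0.0979, -0.3249)
  A cos θ + B sin θ = C:  -0.1008·cos θ + -0.3249·sin θ = -0.0133
  γ=atan2(-0.3249,-0.1008)=-1.8717;  ψ=arccos(-0.0390)=1.6098;  θ3=γ+ψ≈-0.2619

θ₁ = 1.1344, θ₂ = 0.6108, θ₃ = -0.2619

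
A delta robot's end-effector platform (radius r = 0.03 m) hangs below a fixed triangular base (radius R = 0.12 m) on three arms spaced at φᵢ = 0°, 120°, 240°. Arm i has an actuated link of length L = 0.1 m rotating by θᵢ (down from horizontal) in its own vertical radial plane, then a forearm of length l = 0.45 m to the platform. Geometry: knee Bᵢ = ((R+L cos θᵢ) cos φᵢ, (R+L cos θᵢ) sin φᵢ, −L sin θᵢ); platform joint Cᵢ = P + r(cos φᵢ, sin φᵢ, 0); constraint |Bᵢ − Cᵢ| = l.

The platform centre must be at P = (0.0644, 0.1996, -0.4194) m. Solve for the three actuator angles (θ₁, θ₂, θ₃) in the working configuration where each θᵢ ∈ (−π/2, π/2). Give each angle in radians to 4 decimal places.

θ₁ = 0.3492, θ₂ = 0.0004, θ₃ = 1.3968

φ1=0.0° → target in arm frame (0.0644, 0.1996)
  e−x'=0.0256;  (l²−L²−(e−x')²−y'²−z²)/2L = -0.1195
  √(A²+B²)=0.4202;  θ1 = -1.5098+1.8591 ≈ 0.3492
arm 2 (φ=120.0°): x'=0.1407, y'=-0.1556
  A=-0.0507, B=-0.4194, C=(l²−L²−A²−y'²−z²)/(2L)=-0.0508
  √(A²+B²)=0.4224;  θ2 = -1.6910+1.6914 ≈ 0.0004
rotate P by −φ3: (-0.2051, -0.0440, -0.4194)
  e−x'=0.2951;  (l²−L²−(e−x')²−y'²−z²)/2L = -0.3620
  √(A²+B²)=0.5128;  θ3 = -0.9577+2.3545 ≈ 1.3968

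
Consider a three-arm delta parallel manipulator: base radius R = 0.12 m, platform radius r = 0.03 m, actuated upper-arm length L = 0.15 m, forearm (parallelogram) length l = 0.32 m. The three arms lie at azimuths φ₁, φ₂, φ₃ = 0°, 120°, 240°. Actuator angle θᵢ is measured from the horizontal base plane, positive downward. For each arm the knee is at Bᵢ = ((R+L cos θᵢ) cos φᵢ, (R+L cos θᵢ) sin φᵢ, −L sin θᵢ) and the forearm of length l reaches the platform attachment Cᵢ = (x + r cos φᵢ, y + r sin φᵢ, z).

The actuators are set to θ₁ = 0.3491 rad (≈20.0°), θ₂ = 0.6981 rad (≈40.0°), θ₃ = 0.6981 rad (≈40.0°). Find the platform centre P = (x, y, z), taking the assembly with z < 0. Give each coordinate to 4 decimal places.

(0.0496, 0.0000, -0.3150)

arm 1 at φ=0.0°: e+L cos θ1 = 0.2310;  O1 = (0.2310, 0.0000, -0.0513)
O2 = (0.2049·cos120.0°, 0.2049·sin120.0°, -0.0964) = (-0.1025, 0.1775, -0.0964)
arm 3 at φ=240.0°: e+L cos θ3 = 0.2049;  O3 = (-0.1025, -0.1775, -0.0964)
|O₂|²−|O₁|² = -0.0047;  |O₃|²−|O₁|² = -0.0047
linear system: -0.6668x+0.3549y = -0.0047−-0.0902z; -0.6668x+-0.3549y = -0.0047−-0.0902z
det = 0.4733;  x = 0.0070+-0.1353z,  y = 0.0000+0.0000z
sphere 1 gives Az²+Bz+C=0 with A=1.0183, B=0.1632, C=-0.0496;  B²−4AC=0.2288;  roots -0.3150, 0.1547;  negative root z = -0.3150
x = 0.0496, y = 0.0000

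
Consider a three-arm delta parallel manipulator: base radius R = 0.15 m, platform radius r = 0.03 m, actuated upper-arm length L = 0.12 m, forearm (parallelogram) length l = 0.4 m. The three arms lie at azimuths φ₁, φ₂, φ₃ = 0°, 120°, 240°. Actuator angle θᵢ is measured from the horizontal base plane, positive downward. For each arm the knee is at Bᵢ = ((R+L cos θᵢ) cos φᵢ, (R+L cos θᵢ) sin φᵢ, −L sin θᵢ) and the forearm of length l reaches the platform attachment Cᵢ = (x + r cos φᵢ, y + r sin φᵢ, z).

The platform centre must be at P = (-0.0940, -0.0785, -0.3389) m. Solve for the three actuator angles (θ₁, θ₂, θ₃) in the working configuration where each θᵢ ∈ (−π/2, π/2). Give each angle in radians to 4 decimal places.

θ₁ = 0.7856, θ₂ = 0.4361, θ₃ = -0.3490

rotate P by −φ1: (-0.0940, -0.0785, -0.3389)
  A cos θ + B sin θ = C:  0.2140·cos θ + -0.3389·sin θ = -0.0884
  γ=atan2(-0.3389,0.2140)=-1.0076;  ψ=arccos(-0.2205)=1.7931;  θ1=γ+ψ≈0.7856
rotate P by −φ2: (-0.0210, 0.1207, -0.3389)
  A cos θ + B sin θ = C:  0.1410·cos θ + -0.3389·sin θ = -0.0154
  θ2 = atan2(B,A) + arccos(C/0.3671) = 0.4361
rotate P by −φ3: (0.1150, -0.0422, -0.3389)
  e−x'=0.0050;  (l²−L²−(e−x')²−y'²−z²)/2L = 0.1206
  γ=atan2(-0.3389,0.0050)=-1.5560;  ψ=arccos(0.3558)=1.2070;  θ3=γ+ψ≈-0.3490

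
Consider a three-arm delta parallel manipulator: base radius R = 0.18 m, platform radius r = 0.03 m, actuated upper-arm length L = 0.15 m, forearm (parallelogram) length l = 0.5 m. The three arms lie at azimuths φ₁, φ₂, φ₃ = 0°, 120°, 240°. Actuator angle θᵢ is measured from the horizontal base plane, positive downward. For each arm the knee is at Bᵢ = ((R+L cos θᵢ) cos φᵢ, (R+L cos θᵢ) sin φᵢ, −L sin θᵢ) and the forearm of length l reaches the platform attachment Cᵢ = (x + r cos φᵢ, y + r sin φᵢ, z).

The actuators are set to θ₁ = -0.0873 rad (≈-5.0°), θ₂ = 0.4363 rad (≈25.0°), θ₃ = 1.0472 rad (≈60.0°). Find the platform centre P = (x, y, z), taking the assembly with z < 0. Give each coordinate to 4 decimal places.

(0.1370, 0.0977, -0.4496)

arm 1 at φ=0.0°: ρ1 = 0.2994;  S1 = (0.2994, 0.0000, 0.0131)
arm 2 at φ=120.0°: ρ2 = 0.2859;  S2 = (-0.1430, 0.2476, -0.0634)
φ3=240.0°: virtual centre (-0.1125, -0.1949, -0.1299), radius l
subtract pairs → two planes through P
plane₁₂: -0.8848x+0.4953y+-0.1529z = -0.0040
Cramer: x(z) = 0.0168-0.2673z;  y(z) = 0.0218-0.1687z
into |P−S₁|² = l²: 1.0999z² + 0.1176z + -0.1695 = 0;  Δ = 0.7594;  z = -0.4496 or 0.3427 → z<0 root = -0.4496
x = 0.1370, y = 0.0977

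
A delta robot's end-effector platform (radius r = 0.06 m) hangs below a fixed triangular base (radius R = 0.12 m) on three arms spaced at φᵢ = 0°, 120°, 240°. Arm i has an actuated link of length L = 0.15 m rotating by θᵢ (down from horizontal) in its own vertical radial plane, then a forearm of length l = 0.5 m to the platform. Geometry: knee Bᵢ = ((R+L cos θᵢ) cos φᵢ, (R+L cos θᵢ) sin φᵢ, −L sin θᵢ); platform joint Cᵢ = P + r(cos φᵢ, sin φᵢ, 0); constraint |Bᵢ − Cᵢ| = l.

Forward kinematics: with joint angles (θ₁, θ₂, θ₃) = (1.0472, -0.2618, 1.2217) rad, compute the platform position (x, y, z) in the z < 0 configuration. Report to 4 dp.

φ1=0.0°: virtual centre (0.1350, 0.0000, -0.1299), radius l
φ2=120.0°: virtual centre (-0.1024, 0.1774, 0.0388), radius l
S3 = (0.1113·cos240.0°, 0.1113·sin240.0°, -0.1410) = (-0.0557, -0.0964, -0.1410)
eliminate P² terms by subtracting sphere 1 from 2 and 3
plane₁₂: -0.4749x+0.3549y+0.3375z = 0.0084
Cramer: x(z) = -0.0027+0.2522z;  y(z) = 0.0200-0.6134z
quadratic in z: (1.4399)z²+(0.1658)z+(-0.2138)=0, √Δ=1.1219 → z ∈ {-0.4471, 0.3320}; z = -0.4471 (taking z<0)
x = -0.1154, y = 0.2943

(-0.1154, 0.2943, -0.4471)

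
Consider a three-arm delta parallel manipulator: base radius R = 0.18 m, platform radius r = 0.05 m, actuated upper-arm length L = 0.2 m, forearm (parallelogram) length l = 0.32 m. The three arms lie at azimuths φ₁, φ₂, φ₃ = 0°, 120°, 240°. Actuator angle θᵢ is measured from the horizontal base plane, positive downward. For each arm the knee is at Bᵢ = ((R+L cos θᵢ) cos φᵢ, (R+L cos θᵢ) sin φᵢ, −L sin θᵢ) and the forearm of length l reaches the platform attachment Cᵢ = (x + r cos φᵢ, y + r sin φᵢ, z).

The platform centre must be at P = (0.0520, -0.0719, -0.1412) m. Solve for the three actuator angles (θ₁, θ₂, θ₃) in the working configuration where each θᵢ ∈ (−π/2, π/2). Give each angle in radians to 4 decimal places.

φ1=0.0° → target in arm frame (0.0520, -0.0719)
  e−x'=0.0780;  (l²−L²−(e−x')²−y'²−z²)/2L = 0.0780
  θ1 = atan2(B,A) + arccos(C/0.1613) = -0.0002
φ2=120.0° → target in arm frame (-0.0883, -0.0091)
  e−x'=0.2183;  (l²−L²−(e−x')²−y'²−z²)/2L = -0.0132
  √(A²+B²)=0.2600;  θ2 = -0.5742+1.6214 ≈ 1.0472
rotate P by −φ3: (0.0363, 0.0810, -0.1412)
  e−x'=0.0937;  (l²−L²−(e−x')²−y'²−z²)/2L = 0.0678
  √(A²+B²)=0.1695;  θ3 = -0.9848+1.1593 ≈ 0.1745

θ₁ = -0.0002, θ₂ = 1.0472, θ₃ = 0.1745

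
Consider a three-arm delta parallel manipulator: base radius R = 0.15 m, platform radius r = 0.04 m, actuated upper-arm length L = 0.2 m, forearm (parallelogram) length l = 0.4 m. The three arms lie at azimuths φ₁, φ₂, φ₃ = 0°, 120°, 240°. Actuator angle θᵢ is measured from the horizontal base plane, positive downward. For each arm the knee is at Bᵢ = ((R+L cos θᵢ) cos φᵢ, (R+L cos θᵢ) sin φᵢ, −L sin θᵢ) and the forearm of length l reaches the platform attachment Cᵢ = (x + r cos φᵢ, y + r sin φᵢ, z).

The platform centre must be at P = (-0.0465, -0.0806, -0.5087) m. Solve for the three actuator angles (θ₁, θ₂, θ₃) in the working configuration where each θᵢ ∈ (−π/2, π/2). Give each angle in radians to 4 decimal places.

φ1=0.0° → target in arm frame (-0.0465, -0.0806)
  A=0.1565, B=-0.5087, C=(l²−L²−A²−y'²−z²)/(2L)=-0.4244
  √(A²+B²)=0.5322;  θ1 = -1.2723+2.4938 ≈ 1.2215
φ2=120.0° → target in arm frame (-0.0466, 0.0806)
  e−x'=0.1566;  (l²−L²−(e−x')²−y'²−z²)/2L = -0.4244
  √(A²+B²)=0.5322;  θ2 = -1.2722+2.4939 ≈ 1.2216
arm 3 (φ=240.0°): x'=0.0931, y'=0.0000
  A=0.0169, B=-0.5087, C=(l²−L²−A²−y'²−z²)/(2L)=-0.3477
  √(A²+B²)=0.5090;  θ3 = -1.5375+2.3227 ≈ 0.7852

θ₁ = 1.2215, θ₂ = 1.2216, θ₃ = 0.7852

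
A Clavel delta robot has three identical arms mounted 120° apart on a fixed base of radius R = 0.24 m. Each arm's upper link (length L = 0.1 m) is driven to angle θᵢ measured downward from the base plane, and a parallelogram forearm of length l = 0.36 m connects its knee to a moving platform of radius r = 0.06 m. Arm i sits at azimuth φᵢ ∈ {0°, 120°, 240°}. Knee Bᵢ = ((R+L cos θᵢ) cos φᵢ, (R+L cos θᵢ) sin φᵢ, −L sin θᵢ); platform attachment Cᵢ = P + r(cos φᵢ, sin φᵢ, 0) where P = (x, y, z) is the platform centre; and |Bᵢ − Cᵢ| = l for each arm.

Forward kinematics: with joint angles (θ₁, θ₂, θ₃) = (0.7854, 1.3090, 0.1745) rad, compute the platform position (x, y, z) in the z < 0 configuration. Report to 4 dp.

arm 1 at φ=0.0°: (R−r)+L cos θ1 = 0.2507;  S1 = (0.2507, 0.0000, -0.0707)
arm 2 at φ=120.0°: (R−r)+L cos θ2 = 0.2059;  S2 = (-0.1029, 0.1783, -0.0966)
S3 = (0.2785·cos240.0°, 0.2785·sin240.0°, -0.0174) = (-0.1392, -0.2412, -0.0174)
subtract pairs → two planes through P
plane₁₂: -0.7073x+0.3566y+-0.0518z = -0.0161
Cramer: x(z) = 0.0068+0.0211z;  y(z) = -0.0317+0.1871z
into |P−S₁|² = l²: 1.0354z² + 0.1192z + -0.0641 = 0;  Δ = 0.2797;  z = -0.3130 or 0.1978 → z<0 root = -0.3130
x = 0.0002, y = -0.0903

(0.0002, -0.0903, -0.3130)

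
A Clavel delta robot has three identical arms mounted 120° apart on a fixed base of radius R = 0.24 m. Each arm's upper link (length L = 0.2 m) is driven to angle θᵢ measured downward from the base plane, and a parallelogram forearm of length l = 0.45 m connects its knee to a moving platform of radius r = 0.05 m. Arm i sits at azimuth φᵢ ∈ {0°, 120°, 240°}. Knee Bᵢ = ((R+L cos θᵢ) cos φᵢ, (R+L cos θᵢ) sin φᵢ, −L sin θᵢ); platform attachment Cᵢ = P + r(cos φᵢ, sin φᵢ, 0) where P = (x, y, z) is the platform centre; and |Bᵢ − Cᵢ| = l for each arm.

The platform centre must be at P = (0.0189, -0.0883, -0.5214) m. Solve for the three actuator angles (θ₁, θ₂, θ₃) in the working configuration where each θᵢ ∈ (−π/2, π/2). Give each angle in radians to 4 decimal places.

rotate P by −φ1: (0.0189, -0.0883, -0.5214)
  e−x'=0.1711;  (l²−L²−(e−x')²−y'²−z²)/2L = -0.3661
  θ1 = atan2(B,A) + arccos(C/0.5488) = 1.0474
arm 2 (φ=120.0°): x'=-0.0859, y'=0.0278
  A=0.2759, B=-0.5214, C=(l²−L²−A²−y'²−z²)/(2L)=-0.4657
  √(A²+B²)=0.5899;  θ2 = -1.0841+2.4806 ≈ 1.3965
rotate P by −φ3: (0.0670, 0.0605, -0.5214)
  A cos θ + B sin θ = C:  0.1230·cos θ + -0.5214·sin θ = -0.3204
  θ3 = atan2(B,A) + arccos(C/0.5357) = 0.8727

θ₁ = 1.0474, θ₂ = 1.3965, θ₃ = 0.8727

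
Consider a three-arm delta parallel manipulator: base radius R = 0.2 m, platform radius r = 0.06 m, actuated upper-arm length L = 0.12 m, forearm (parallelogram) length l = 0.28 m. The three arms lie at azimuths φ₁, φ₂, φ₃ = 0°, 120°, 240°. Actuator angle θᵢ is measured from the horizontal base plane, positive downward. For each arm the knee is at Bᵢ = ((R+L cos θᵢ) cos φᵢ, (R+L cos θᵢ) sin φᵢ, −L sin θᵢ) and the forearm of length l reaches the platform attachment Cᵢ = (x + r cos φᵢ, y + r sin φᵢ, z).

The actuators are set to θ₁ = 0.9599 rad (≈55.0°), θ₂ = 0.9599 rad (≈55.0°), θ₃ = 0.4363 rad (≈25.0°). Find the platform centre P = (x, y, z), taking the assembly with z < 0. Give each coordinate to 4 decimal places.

φ1=0.0°: virtual centre (0.2088, 0.0000, -0.0983), radius l
φ2=120.0°: virtual centre (-0.1044, 0.1809, -0.0983), radius l
φ3=240.0°: virtual centre (-0.1244, -0.2154, -0.0507), radius l
|O₂|²−|O₁|² = 0.0000;  |O₃|²−|O₁|² = 0.0112
plane₁₂: -0.6265x+0.3617y+0.0000z = 0.0000
det = 0.5110;  x = -0.0079+0.0674z,  y = -0.0137+0.1167z
sphere 1 gives Az²+Bz+C=0 with A=1.0182, B=0.1642, C=-0.0216;  B²−4AC=0.1148;  roots -0.2470, 0.0858;  negative root z = -0.2470
x = -0.0246, y = -0.0425

(-0.0246, -0.0425, -0.2470)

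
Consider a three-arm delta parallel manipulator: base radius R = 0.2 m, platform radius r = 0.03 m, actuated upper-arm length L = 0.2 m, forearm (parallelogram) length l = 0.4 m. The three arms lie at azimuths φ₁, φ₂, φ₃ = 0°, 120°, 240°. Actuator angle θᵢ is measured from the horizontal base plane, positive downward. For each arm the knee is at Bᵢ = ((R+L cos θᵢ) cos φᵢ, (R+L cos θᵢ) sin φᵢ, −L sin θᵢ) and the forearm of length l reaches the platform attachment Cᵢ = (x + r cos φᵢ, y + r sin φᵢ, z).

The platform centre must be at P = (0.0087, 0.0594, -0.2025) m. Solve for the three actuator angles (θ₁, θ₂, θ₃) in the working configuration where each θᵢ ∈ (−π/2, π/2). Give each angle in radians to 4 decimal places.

θ₁ = 0.1748, θ₂ = -0.1748, θ₃ = 0.6109

φ1=0.0° → target in arm frame (0.0087, 0.0594)
  e−x'=0.1613;  (l²−L²−(e−x')²−y'²−z²)/2L = 0.1236
  θ1 = atan2(B,A) + arccos(C/0.2589) = 0.1748
arm 2 (φ=120.0°): x'=0.0471, y'=-0.0372
  A=0.1229, B=-0.2025, C=(l²−L²−A²−y'²−z²)/(2L)=0.1563
  θ2 = atan2(B,A) + arccos(C/0.2369) = -0.1748
arm 3 (φ=240.0°): x'=-0.0558, y'=-0.0222
  A=0.2258, B=-0.2025, C=(l²−L²−A²−y'²−z²)/(2L)=0.0688
  θ3 = atan2(B,A) + arccos(C/0.3033) = 0.6109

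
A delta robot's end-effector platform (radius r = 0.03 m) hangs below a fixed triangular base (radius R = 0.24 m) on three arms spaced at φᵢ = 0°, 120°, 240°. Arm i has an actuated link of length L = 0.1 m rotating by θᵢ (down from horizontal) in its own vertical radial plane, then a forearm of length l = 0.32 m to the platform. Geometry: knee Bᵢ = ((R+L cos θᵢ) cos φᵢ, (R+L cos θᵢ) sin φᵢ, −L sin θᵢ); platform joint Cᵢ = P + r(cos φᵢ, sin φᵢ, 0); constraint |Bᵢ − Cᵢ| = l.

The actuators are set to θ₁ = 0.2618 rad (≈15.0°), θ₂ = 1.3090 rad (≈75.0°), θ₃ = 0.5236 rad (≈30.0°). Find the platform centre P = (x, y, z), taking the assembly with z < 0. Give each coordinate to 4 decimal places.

(0.0441, -0.0509, -0.2016)

arm 1 at φ=0.0°: (R−r)+L cos θ1 = 0.3066;  O1 = (0.3066, 0.0000, -0.0259)
φ2=120.0°: virtual centre (-0.1179, 0.2043, -0.0966), radius l
φ3=240.0°: virtual centre (-0.1483, -0.2569, -0.0500), radius l
eliminate P² terms by subtracting sphere 1 from 2 and 3
linear system: -0.8491x+0.4086y = -0.0297−-0.1414z; -0.9098x+-0.5137y = -0.0042−-0.0482z
Cramer: x(z) = 0.0210-0.1143z;  y(z) = -0.0290+0.1086z
into |P−O₁|² = l²: 1.0249z² + 0.1108z + -0.0193 = 0;  Δ = 0.0915;  z = -0.2016 or 0.0935 → z<0 root = -0.2016
x = 0.0441, y = -0.0509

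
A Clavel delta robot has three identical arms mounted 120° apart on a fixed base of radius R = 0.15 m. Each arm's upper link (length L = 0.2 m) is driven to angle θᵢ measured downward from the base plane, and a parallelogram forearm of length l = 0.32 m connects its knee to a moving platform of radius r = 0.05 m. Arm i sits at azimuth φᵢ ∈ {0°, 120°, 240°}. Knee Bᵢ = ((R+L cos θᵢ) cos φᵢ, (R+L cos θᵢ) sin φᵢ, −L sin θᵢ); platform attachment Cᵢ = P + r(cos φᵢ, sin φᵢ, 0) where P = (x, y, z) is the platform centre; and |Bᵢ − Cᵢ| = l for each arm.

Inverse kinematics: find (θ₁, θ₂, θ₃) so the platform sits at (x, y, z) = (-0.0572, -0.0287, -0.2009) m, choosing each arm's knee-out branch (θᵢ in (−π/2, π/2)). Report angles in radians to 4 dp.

φ1=0.0° → target in arm frame (-0.0572, -0.0287)
  A cos θ + B sin θ = C:  0.1572·cos θ + -0.2009·sin θ = -0.0087
  θ1 = atan2(B,A) + arccos(C/0.2551) = 0.6982
rotate P by −φ2: (0.0037, 0.0639, -0.2009)
  A cos θ + B sin θ = C:  0.0963·cos θ + -0.2009·sin θ = 0.0217
  θ2 = atan2(B,A) + arccos(C/0.2228) = 0.3491
rotate P by −φ3: (0.0535, -0.0352, -0.2009)
  e−x'=0.0465;  (l²−L²−(e−x')²−y'²−z²)/2L = 0.0466
  θ3 = atan2(B,A) + arccos(C/0.2062) = -0.0002

θ₁ = 0.6982, θ₂ = 0.3491, θ₃ = -0.0002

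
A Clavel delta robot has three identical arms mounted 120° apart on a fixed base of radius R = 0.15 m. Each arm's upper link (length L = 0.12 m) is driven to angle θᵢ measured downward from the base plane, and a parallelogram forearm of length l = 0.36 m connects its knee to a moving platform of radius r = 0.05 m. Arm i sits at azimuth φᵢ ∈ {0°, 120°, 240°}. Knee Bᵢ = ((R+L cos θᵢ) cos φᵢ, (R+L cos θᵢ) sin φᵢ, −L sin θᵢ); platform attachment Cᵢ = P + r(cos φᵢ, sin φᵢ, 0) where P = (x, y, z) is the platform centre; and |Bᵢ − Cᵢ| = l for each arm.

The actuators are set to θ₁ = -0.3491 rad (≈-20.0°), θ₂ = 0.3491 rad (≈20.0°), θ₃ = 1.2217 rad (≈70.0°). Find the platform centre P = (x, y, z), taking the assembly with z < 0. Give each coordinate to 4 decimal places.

(0.1382, 0.1084, -0.2941)

φ1=0.0°: virtual centre (0.2128, 0.0000, 0.0410), radius l
centre 2 = (0.2128·cos120.0°, 0.2128·sin120.0°, -0.0410) = (-0.1064, 0.1843, -0.0410)
φ3=240.0°: virtual centre (-0.0705, -0.1221, -0.1128), radius l
eliminate P² terms by subtracting sphere 1 from 2 and 3
plane₁₂: -0.6383x+0.3685y+-0.1642z = 0.0000
Cramer: x(z) = 0.0145-0.4208z;  y(z) = 0.0251-0.2833z
sphere 1 gives Az²+Bz+C=0 with A=1.2573, B=0.0705, C=-0.0880;  B²−4AC=0.4474;  roots -0.2941, 0.2379;  negative root z = -0.2941
x = 0.1382, y = 0.1084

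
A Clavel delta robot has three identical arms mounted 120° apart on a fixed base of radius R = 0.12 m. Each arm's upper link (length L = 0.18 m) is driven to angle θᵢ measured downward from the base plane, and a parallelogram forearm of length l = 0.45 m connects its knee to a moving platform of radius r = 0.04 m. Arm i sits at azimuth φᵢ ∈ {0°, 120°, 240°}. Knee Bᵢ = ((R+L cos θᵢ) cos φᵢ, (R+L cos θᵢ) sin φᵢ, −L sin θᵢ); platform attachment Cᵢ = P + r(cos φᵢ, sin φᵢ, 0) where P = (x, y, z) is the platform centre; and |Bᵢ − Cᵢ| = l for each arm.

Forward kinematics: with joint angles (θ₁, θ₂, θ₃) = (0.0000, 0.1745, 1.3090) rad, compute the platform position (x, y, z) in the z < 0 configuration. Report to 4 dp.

φ1=0.0°: virtual centre (0.2600, 0.0000, 0.0000), radius l
arm 2 at φ=120.0°: ρ2 = 0.2573;  centre 2 = (-0.1286, 0.2228, -0.0313)
φ3=240.0°: virtual centre (-0.0633, -0.1096, -0.1739), radius l
subtract pairs → two planes through P
linear system: -0.7773x+0.4456y = -0.0004−-0.0625z; -0.6466x+-0.2193y = -0.0213−-0.3477z
det = 0.4585;  x = 0.0210+-0.3678z,  y = 0.0356+-0.5013z
quadratic in z: (1.3866)z²+(0.1402)z+(-0.1441)=0, √Δ=0.9049 → z ∈ {-0.3769, 0.2758}; z = -0.3769 (taking z<0)
x = 0.1596, y = 0.2245

(0.1596, 0.2245, -0.3769)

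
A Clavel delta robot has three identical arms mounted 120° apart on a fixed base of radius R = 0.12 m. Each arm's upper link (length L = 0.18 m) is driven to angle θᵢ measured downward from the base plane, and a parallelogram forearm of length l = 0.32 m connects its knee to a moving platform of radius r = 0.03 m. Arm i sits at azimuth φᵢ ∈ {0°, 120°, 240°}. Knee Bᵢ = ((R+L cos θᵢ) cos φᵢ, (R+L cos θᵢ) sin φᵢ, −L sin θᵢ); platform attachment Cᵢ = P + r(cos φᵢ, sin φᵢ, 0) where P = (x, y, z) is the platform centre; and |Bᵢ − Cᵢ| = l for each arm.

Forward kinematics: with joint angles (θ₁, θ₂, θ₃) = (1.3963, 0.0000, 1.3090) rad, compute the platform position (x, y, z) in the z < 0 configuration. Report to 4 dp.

S1 = (0.1213·cos0.0°, 0.1213·sin0.0°, -0.1773) = (0.1213, 0.0000, -0.1773)
S2 = (0.2700·cos120.0°, 0.2700·sin120.0°, 0.0000) = (-0.1350, 0.2338, 0.0000)
φ3=240.0°: virtual centre (-0.0683, -0.1183, -0.1739), radius l
subtract pairs → two planes through P
linear system: -0.5125x+0.4677y = 0.0268−0.3545z; -0.3791x+-0.2366y = 0.0028−0.0068z
det = 0.2985;  x = -0.0255+0.2916z,  y = 0.0293+-0.4385z
quadratic in z: (1.2773)z²+(0.2433)z+(-0.0486)=0, √Δ=0.5544 → z ∈ {-0.3122, 0.1218}; z = -0.3122 (taking z<0)
x = -0.1166, y = 0.1662

(-0.1166, 0.1662, -0.3122)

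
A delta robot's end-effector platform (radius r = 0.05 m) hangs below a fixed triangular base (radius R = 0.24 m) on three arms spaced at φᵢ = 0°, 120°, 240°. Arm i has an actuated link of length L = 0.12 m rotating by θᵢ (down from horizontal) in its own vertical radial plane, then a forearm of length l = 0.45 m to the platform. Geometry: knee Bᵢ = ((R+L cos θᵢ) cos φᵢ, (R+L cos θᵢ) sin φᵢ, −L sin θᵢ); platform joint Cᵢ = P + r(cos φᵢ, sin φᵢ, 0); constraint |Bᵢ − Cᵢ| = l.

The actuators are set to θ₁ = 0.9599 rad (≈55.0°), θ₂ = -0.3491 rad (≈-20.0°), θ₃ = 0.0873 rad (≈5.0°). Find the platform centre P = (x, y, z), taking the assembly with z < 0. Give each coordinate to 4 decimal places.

(-0.1169, 0.0317, -0.3439)

arm 1 at φ=0.0°: e+L cos θ1 = 0.2588;  centre 1 = (0.2588, 0.0000, -0.0983)
φ2=120.0°: virtual centre (-0.1514, 0.2622, 0.0410), radius l
arm 3 at φ=240.0°: e+L cos θ3 = 0.3095;  centre 3 = (-0.1548, -0.2681, -0.0105)
subtract pairs → two planes through P
plane₁₂: -0.8204x+0.5244y+0.2787z = 0.0167
Cramer: x(z) = -0.0218+0.2765z;  y(z) = -0.0023-0.0989z
quadratic in z: (1.0862)z²+(0.0419)z+(-0.1141)=0, √Δ=0.7053 → z ∈ {-0.3439, 0.3054}; z = -0.3439 (taking z<0)
x = -0.1169, y = 0.0317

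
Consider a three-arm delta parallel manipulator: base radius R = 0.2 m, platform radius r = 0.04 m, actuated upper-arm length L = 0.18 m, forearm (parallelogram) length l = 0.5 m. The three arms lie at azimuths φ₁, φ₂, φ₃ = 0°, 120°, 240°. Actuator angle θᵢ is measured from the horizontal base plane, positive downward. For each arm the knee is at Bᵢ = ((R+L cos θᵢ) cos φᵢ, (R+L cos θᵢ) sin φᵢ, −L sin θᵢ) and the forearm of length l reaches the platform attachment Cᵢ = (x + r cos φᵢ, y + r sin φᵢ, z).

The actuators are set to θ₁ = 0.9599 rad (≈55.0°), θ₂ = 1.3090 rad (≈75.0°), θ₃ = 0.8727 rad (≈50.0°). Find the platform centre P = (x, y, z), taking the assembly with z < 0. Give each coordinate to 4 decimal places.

S1 = (0.2632·cos0.0°, 0.2632·sin0.0°, -0.1474) = (0.2632, 0.0000, -0.1474)
S2 = (0.2066·cos120.0°, 0.2066·sin120.0°, -0.1739) = (-0.1033, 0.1789, -0.1739)
arm 3 at φ=240.0°: (R−r)+L cos θ3 = 0.2757;  S3 = (-0.1378, -0.2388, -0.1379)
subtract pairs → two planes through P
plane₁₂: -0.7331x+0.3578y+-0.0528z = -0.0181
Cramer: x(z) = 0.0114-0.0289z;  y(z) = -0.0274+0.0885z
into |P−S₁|² = l²: 1.0087z² + 0.3046z + -0.1641 = 0;  Δ = 0.7547;  z = -0.5816 or 0.2796 → z<0 root = -0.5816
x = 0.0281, y = -0.0789

(0.0281, -0.0789, -0.5816)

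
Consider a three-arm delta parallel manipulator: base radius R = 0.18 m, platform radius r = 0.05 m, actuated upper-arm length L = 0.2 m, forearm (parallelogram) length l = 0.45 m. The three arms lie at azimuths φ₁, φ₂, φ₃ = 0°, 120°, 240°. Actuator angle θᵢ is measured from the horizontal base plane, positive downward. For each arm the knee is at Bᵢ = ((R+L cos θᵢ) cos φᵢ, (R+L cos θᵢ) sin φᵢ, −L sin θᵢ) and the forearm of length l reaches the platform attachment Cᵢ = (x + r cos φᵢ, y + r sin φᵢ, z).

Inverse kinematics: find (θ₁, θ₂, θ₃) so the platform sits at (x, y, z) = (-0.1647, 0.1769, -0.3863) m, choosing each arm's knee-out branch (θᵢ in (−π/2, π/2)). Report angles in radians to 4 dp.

θ₁ = 1.2216, θ₂ = -0.2617, θ₃ = 0.9598

rotate P by −φ1: (-0.1647, 0.1769, -0.3863)
  A cos θ + B sin θ = C:  0.2947·cos θ + -0.3863·sin θ = -0.2622
  √(A²+B²)=0.4859;  θ1 = -0.9191+2.1407 ≈ 1.2216
rotate P by −φ2: (0.2355, 0.0542, -0.3863)
  A=-0.1055, B=-0.3863, C=(l²−L²−A²−y'²−z²)/(2L)=-0.0020
  θ2 = atan2(B,A) + arccos(C/0.4005) = -0.2617
φ3=240.0° → target in arm frame (-0.0708, -0.2311)
  A=0.2008, B=-0.3863, C=(l²−L²−A²−y'²−z²)/(2L)=-0.2012
  √(A²+B²)=0.4354;  θ3 = -1.0913+2.0511 ≈ 0.9598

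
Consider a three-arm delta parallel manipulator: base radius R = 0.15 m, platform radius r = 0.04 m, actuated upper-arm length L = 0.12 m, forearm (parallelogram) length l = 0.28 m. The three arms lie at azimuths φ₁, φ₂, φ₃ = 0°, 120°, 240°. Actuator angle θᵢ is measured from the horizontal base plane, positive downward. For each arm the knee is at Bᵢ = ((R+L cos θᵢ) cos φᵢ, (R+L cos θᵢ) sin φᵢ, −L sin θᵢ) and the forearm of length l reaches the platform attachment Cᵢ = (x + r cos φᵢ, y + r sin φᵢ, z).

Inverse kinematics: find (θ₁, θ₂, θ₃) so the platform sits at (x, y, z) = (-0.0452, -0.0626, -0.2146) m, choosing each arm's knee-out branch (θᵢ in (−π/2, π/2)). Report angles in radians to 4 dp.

θ₁ = 0.7851, θ₂ = 0.6981, θ₃ = -0.1745

φ1=0.0° → target in arm frame (-0.0452, -0.0626)
  A=0.1552, B=-0.2146, C=(l²−L²−A²−y'²−z²)/(2L)=-0.0419
  √(A²+B²)=0.2648;  θ1 = -0.9447+1.7297 ≈ 0.7851
φ2=120.0° → target in arm frame (-0.0316, 0.0704)
  A=0.1416, B=-0.2146, C=(l²−L²−A²−y'²−z²)/(2L)=-0.0295
  θ2 = atan2(B,A) + arccos(C/0.2571) = 0.6981
arm 3 (φ=240.0°): x'=0.0768, y'=-0.0078
  e−x'=0.0332;  (l²−L²−(e−x')²−y'²−z²)/2L = 0.0699
  θ3 = atan2(B,A) + arccos(C/0.2172) = -0.1745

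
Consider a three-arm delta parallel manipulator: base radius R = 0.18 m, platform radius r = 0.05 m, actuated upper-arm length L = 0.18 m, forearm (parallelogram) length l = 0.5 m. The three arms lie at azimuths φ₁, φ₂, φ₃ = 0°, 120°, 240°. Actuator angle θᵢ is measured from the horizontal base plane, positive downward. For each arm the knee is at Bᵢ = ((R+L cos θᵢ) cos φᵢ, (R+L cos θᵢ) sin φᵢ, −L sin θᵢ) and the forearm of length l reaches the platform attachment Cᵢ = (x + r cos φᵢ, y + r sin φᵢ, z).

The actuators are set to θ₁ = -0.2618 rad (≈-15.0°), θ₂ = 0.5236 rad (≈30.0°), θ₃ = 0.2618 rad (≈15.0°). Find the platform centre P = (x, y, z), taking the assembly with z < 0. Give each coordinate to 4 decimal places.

(0.1081, -0.0415, -0.4116)

centre 1 = (0.3039·cos0.0°, 0.3039·sin0.0°, 0.0466) = (0.3039, 0.0000, 0.0466)
centre 2 = (0.2859·cos120.0°, 0.2859·sin120.0°, -0.0900) = (-0.1429, 0.2476, -0.0900)
φ3=240.0°: virtual centre (-0.1519, -0.2632, -0.0466), radius l
|centre ₂|²−|centre ₁|² = -0.0047;  |centre ₃|²−|centre ₁|² = 0.0000
[-0.8936 0.4952 -0.2732]·P = -0.0047;  [-0.9116 -0.5263 -0.1864]·P = 0.0000
det = 0.9217;  x = 0.0027+-0.2561z,  y = -0.0046+0.0895z
sphere 1 gives Az²+Bz+C=0 with A=1.0736, B=0.0603, C=-0.1571;  B²−4AC=0.6782;  roots -0.4116, 0.3555;  negative root z = -0.4116
x = 0.1081, y = -0.0415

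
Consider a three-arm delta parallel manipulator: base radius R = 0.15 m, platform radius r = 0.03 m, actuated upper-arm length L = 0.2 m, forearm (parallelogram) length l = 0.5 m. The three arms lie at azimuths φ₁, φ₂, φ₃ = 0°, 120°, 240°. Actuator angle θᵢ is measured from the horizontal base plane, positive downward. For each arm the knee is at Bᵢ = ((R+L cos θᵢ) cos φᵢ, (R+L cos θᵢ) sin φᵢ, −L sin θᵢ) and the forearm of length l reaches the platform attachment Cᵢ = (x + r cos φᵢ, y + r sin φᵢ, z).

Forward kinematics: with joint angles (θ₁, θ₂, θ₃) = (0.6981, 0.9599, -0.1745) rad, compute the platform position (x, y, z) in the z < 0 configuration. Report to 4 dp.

φ1=0.0°: virtual centre (0.2732, 0.0000, -0.1286), radius l
S2 = (0.2347·cos120.0°, 0.2347·sin120.0°, -0.1638) = (-0.1174, 0.2033, -0.1638)
arm 3 at φ=240.0°: ρ3 = 0.3170;  S3 = (-0.1585, -0.2745, 0.0347)
subtract pairs → two planes through P
[-0.7811 0.4065 -0.0705]·P = -0.0092;  [-0.8634 -0.5490 0.3266]·P = 0.0105
det = 0.7799;  x = 0.0010+0.1206z,  y = -0.0207+0.4052z
into |P−S₁|² = l²: 1.1787z² + 0.1747z + -0.1590 = 0;  Δ = 0.7800;  z = -0.4487 or 0.3005 → z<0 root = -0.4487
x = -0.0531, y = -0.2026

(-0.0531, -0.2026, -0.4487)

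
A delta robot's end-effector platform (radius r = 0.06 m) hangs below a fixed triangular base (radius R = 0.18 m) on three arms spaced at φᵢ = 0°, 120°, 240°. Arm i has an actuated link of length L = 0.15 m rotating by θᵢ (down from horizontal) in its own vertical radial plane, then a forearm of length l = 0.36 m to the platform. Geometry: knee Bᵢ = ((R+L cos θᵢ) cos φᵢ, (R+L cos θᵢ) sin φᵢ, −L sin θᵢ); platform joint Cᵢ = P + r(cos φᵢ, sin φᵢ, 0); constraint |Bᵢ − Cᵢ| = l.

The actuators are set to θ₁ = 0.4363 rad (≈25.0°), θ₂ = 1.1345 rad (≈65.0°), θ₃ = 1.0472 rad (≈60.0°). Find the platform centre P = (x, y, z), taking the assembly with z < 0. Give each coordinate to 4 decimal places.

(0.0999, -0.0132, -0.3876)

S1 = (0.2559·cos0.0°, 0.2559·sin0.0°, -0.0634) = (0.2559, 0.0000, -0.0634)
φ2=120.0°: virtual centre (-0.0917, 0.1588, -0.1359), radius l
arm 3 at φ=240.0°: e+L cos θ3 = 0.1950;  S3 = (-0.0975, -0.1689, -0.1299)
|S₂|²−|S₁|² = -0.0174;  |S₃|²−|S₁|² = -0.0146
[-0.6953 0.3176 -0.1451]·P = -0.0174;  [-0.7069 -0.3377 -0.1330]·P = -0.0146
Cramer: x(z) = 0.0229-0.1987z;  y(z) = -0.0047+0.0220z
into |P−S₁|² = l²: 1.0400z² + 0.2192z + -0.0713 = 0;  Δ = 0.3445;  z = -0.3876 or 0.1768 → z<0 root = -0.3876
x = 0.0999, y = -0.0132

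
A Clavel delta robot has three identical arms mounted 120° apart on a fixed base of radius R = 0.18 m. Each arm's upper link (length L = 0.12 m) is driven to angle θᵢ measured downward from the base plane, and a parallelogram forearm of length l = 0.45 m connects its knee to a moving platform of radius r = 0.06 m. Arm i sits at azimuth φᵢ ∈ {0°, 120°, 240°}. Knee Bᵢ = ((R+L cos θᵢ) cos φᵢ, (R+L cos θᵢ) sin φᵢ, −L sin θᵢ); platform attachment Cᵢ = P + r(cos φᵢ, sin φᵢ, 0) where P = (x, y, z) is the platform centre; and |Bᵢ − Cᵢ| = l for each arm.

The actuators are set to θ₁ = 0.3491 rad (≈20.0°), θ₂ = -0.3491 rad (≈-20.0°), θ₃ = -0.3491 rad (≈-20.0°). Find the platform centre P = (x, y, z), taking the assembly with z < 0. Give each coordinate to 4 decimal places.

arm 1 at φ=0.0°: e+L cos θ1 = 0.2328;  centre 1 = (0.2328, 0.0000, -0.0410)
φ2=120.0°: virtual centre (-0.1164, 0.2016, 0.0410), radius l
arm 3 at φ=240.0°: e+L cos θ3 = 0.2328;  centre 3 = (-0.1164, -0.2016, 0.0410)
eliminate P² terms by subtracting sphere 1 from 2 and 3
plane₁₂: -0.6983x+0.4032y+0.1642z = 0.0000
Cramer: x(z) = 0.0000+0.2351z;  y(z) = 0.0000-0.0000z
sphere 1 gives Az²+Bz+C=0 with A=1.0553, B=-0.0274, C=-0.1466;  B²−4AC=0.6197;  roots -0.3600, 0.3860;  negative root z = -0.3600
x = -0.0847, y = 0.0000

(-0.0847, 0.0000, -0.3600)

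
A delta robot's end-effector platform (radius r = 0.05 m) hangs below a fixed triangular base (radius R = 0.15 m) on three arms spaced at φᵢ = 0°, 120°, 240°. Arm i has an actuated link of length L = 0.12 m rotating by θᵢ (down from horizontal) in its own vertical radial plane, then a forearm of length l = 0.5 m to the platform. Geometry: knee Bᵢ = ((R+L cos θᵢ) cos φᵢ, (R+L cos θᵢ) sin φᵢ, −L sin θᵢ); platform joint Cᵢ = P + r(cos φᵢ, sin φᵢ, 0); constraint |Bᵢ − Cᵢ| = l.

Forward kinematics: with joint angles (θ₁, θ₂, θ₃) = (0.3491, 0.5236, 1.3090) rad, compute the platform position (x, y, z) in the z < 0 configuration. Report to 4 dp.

(0.1107, 0.1375, -0.5108)

φ1=0.0°: virtual centre (0.2128, 0.0000, -0.0410), radius l
arm 2 at φ=120.0°: ρ2 = 0.2039;  O2 = (-0.1020, 0.1766, -0.0600)
φ3=240.0°: virtual centre (-0.0655, -0.1135, -0.1159), radius l
eliminate P² terms by subtracting sphere 1 from 2 and 3
linear system: -0.6294x+0.3532y = -0.0018−-0.0379z; -0.5566x+-0.2270y = -0.0163−-0.1497z
Cramer: x(z) = 0.0182-0.1811z;  y(z) = 0.0274-0.2155z
into |P−O₁|² = l²: 1.0792z² + 0.1408z + -0.2097 = 0;  Δ = 0.9251;  z = -0.5108 or 0.3804 → z<0 root = -0.5108
x = 0.1107, y = 0.1375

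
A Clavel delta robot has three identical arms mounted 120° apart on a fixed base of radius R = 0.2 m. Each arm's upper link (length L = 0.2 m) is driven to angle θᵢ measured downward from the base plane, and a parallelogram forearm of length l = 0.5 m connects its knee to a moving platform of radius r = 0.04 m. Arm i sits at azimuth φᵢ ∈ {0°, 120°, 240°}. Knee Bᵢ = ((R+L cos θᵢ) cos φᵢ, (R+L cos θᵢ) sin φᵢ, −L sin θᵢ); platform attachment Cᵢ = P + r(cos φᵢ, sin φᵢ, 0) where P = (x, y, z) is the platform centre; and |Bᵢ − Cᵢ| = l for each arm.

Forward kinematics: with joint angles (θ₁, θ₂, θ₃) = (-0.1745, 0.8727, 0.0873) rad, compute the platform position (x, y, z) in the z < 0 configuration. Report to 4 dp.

(0.1053, -0.1189, -0.3806)

φ1=0.0°: virtual centre (0.3570, 0.0000, 0.0347), radius l
S2 = (0.2886·cos120.0°, 0.2886·sin120.0°, -0.1532) = (-0.1443, 0.2499, -0.1532)
arm 3 at φ=240.0°: ρ3 = 0.3592;  S3 = (-0.1796, -0.3111, -0.0174)
subtract pairs → two planes through P
[-1.0025 0.4998 -0.3759]·P = -0.0219;  [-1.0732 -0.6222 -0.1043]·P = 0.0007
det = 1.1601;  x = 0.0114+-0.2465z,  y = -0.0209+0.2576z
quadratic in z: (1.1271)z²+(0.0902)z+(-0.1290)=0, √Δ=0.7678 → z ∈ {-0.3806, 0.3006}; z = -0.3806 (taking z<0)
x = 0.1053, y = -0.1189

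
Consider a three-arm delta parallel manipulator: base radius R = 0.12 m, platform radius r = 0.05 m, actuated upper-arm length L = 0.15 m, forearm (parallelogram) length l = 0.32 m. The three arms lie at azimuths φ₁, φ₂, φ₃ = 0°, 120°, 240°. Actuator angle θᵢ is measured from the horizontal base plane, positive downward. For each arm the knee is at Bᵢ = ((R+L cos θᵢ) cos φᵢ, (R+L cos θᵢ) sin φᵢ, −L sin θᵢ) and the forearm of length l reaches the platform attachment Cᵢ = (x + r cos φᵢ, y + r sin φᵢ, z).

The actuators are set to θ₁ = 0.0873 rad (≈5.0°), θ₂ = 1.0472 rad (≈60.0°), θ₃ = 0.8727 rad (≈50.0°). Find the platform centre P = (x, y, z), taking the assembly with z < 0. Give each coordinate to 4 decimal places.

(0.1336, -0.0287, -0.3200)

φ1=0.0°: virtual centre (0.2194, 0.0000, -0.0131), radius l
φ2=120.0°: virtual centre (-0.0725, 0.1256, -0.1299), radius l
arm 3 at φ=240.0°: ρ3 = 0.1664;  centre 3 = (-0.0832, -0.1441, -0.1149)
|centre ₂|²−|centre ₁|² = -0.0104;  |centre ₃|²−|centre ₁|² = -0.0074
linear system: -0.5839x+0.2511y = -0.0104−-0.2337z; -0.6053x+-0.2882y = -0.0074−-0.2037z
det = 0.3203;  x = 0.0152+-0.3700z,  y = -0.0062+0.0703z
quadratic in z: (1.1418)z²+(0.1764)z+(-0.0605)=0, √Δ=0.5544 → z ∈ {-0.3200, 0.1655}; z = -0.3200 (taking z<0)
x = 0.1336, y = -0.0287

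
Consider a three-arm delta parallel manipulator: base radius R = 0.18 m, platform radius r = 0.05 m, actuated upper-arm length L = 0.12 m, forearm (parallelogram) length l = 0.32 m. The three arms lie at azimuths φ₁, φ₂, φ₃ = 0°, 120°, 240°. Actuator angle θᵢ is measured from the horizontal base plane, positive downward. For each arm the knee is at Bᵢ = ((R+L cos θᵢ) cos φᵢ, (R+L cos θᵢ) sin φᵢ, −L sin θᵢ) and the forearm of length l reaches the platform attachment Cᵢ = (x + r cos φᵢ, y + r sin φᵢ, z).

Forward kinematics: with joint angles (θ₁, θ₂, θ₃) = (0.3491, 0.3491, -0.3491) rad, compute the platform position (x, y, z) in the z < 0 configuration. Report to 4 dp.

φ1=0.0°: virtual centre (0.2428, 0.0000, -0.0410), radius l
O2 = (0.2428·cos120.0°, 0.2428·sin120.0°, -0.0410) = (-0.1214, 0.2102, -0.0410)
O3 = (0.2428·cos240.0°, 0.2428·sin240.0°, 0.0410) = (-0.1214, -0.2102, 0.0410)
subtract pairs → two planes through P
linear system: -0.7283x+0.4205y = 0.0000−0.0000z; -0.7283x+-0.4205y = 0.0000−0.1642z
det = 0.6125;  x = 0.0000+0.1127z,  y = 0.0000+0.1952z
quadratic in z: (1.0508)z²+(0.0274)z+(-0.0418)=0, √Δ=0.4200 → z ∈ {-0.2128, 0.1868}; z = -0.2128 (taking z<0)
x = -0.0240, y = -0.0416

(-0.0240, -0.0416, -0.2128)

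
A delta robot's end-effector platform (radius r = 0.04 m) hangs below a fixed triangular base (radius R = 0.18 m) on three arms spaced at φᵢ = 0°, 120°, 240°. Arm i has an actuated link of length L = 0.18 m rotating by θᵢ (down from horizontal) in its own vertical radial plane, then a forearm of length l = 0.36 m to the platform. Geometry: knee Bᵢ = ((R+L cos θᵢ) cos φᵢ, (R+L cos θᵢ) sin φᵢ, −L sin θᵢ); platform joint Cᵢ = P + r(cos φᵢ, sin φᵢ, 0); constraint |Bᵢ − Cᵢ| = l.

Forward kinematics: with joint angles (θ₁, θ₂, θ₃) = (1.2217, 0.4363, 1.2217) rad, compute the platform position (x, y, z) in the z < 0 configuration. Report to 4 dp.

φ1=0.0°: virtual centre (0.2016, 0.0000, -0.1691), radius l
centre 2 = (0.3031·cos120.0°, 0.3031·sin120.0°, -0.0761) = (-0.1516, 0.2625, -0.0761)
φ3=240.0°: virtual centre (-0.1008, -0.1746, -0.1691), radius l
|centre ₂|²−|centre ₁|² = 0.0284;  |centre ₃|²−|centre ₁|² = 0.0000
[-0.7063 0.5251 0.1862]·P = 0.0284;  [-0.6047 -0.3491 0.0000]·P = 0.0000
det = 0.5641;  x = -0.0176+0.1152z,  y = 0.0305+-0.1996z
quadratic in z: (1.0531)z²+(0.2756)z+(-0.0520)=0, √Δ=0.5432 → z ∈ {-0.3888, 0.1271}; z = -0.3888 (taking z<0)
x = -0.0624, y = 0.1081

(-0.0624, 0.1081, -0.3888)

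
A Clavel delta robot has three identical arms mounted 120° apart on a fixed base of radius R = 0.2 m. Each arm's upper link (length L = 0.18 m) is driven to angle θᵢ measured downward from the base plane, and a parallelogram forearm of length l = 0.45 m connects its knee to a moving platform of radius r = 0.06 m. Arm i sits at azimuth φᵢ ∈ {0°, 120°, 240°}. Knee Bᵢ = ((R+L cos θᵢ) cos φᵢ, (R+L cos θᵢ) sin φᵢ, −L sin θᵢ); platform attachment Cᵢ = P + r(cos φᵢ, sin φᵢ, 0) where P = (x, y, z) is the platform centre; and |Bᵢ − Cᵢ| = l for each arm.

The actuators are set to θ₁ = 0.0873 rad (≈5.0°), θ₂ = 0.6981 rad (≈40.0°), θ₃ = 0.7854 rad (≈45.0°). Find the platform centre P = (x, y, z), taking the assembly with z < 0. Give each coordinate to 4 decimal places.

(0.1107, 0.0146, -0.4141)

arm 1 at φ=0.0°: ρ1 = 0.3193;  centre 1 = (0.3193, 0.0000, -0.0157)
arm 2 at φ=120.0°: ρ2 = 0.2779;  centre 2 = (-0.1389, 0.2407, -0.1157)
arm 3 at φ=240.0°: ρ3 = 0.2673;  centre 3 = (-0.1336, -0.2315, -0.1273)
eliminate P² terms by subtracting sphere 1 from 2 and 3
plane₁₂: -0.9165x+0.4813y+-0.2000z = -0.0116
Cramer: x(z) = 0.0144-0.2325z;  y(z) = 0.0033-0.0271z
into |P−centre ₁|² = l²: 1.0548z² + 0.1730z + -0.1093 = 0;  Δ = 0.4909;  z = -0.4141 or 0.2501 → z<0 root = -0.4141
x = 0.1107, y = 0.0146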